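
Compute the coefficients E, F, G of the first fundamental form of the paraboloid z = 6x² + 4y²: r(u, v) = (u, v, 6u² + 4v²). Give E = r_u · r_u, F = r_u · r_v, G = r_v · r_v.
E = 144*u^2 + 1;  F = 96*u*v;  G = 64*v^2 + 1

Compute partials: r_u = (1, 0, 12*u), r_v = (0, 1, 8*v). Then
  E = r_u · r_u = 144*u^2 + 1,
  F = r_u · r_v = 96*u*v,
  G = r_v · r_v = 64*v^2 + 1.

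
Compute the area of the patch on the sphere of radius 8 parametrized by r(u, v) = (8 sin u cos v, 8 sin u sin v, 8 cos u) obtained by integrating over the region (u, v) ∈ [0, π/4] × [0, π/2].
Area = 16*pi*(2 - sqrt(2))

Area = ∫∫ √(EG − F²) du dv with √(EG − F²) = 64*Abs(sin(u)). Integrating over [0, π/4] × [0, π/2] gives 16*pi*(2 - sqrt(2)).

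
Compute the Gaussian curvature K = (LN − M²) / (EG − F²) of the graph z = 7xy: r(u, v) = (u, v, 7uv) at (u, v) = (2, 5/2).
K = -784/4052169

Coefficients of the first fundamental form: E = 49*v^2 + 1, F = 49*u*v, G = 49*u^2 + 1.
Coefficients of the second fundamental form: L = 0, M = 7/sqrt(49*u^2 + 49*v^2 + 1), N = 0.
Assemble K = (LN − M²)/(EG − F²) = -49/(2401*u^4 + 4802*u^2*v^2 + 98*u^2 + 2401*v^4 + 98*v^2 + 1). At (u, v) = (2, 5/2): K = -784/4052169.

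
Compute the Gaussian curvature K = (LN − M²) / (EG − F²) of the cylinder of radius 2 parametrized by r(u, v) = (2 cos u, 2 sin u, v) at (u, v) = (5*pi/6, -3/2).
K = 0

Coefficients of the first fundamental form: E = 4, F = 0, G = 1.
Coefficients of the second fundamental form: L = -2, M = 0, N = 0.
Assemble K = (LN − M²)/(EG − F²) = 0. At (u, v) = (5*pi/6, -3/2): K = 0.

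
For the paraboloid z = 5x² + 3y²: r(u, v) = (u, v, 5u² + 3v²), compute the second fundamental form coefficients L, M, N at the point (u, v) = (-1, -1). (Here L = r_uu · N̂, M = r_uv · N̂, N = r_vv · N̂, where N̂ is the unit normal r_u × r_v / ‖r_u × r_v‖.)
L = 10*sqrt(137)/137;  M = 0;  N = 6*sqrt(137)/137

Compute the unit normal N̂(u, v) = (-10*u/sqrt(100*u^2 + 36*v^2 + 1), -6*v/sqrt(100*u^2 + 36*v^2 + 1), 1/sqrt(100*u^2 + 36*v^2 + 1)), and the second partials r_uu, r_uv, r_vv. Take dot products:
  L(u, v) = r_uu · N̂ = 10/sqrt(100*u^2 + 36*v^2 + 1),
  M(u, v) = r_uv · N̂ = 0,
  N(u, v) = r_vv · N̂ = 6/sqrt(100*u^2 + 36*v^2 + 1).
Evaluating at (u, v) = (-1, -1):
  L = 10*sqrt(137)/137, M = 0, N = 6*sqrt(137)/137.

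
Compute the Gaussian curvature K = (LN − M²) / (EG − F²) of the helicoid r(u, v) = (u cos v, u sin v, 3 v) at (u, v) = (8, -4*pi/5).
K = -9/5329

Coefficients of the first fundamental form: E = 1, F = 0, G = u^2 + 9.
Coefficients of the second fundamental form: L = 0, M = -3/sqrt(u^2 + 9), N = 0.
Assemble K = (LN − M²)/(EG − F²) = -9/(u^2 + 9)^2. At (u, v) = (8, -4*pi/5): K = -9/5329.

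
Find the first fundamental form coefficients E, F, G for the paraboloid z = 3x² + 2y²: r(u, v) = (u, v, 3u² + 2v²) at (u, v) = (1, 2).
E = 37;  F = 48;  G = 65

Partials: r_u = (1, 0, 6*u), r_v = (0, 1, 4*v). As functions of (u, v):
  E = r_u · r_u = 36*u^2 + 1,
  F = r_u · r_v = 24*u*v,
  G = r_v · r_v = 16*v^2 + 1.
Evaluating at (u, v) = (1, 2): E = 37, F = 48, G = 65.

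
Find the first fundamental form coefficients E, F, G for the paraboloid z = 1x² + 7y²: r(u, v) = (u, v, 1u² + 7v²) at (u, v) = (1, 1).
E = 5;  F = 28;  G = 197

Partials: r_u = (1, 0, 2*u), r_v = (0, 1, 14*v). As functions of (u, v):
  E = r_u · r_u = 4*u^2 + 1,
  F = r_u · r_v = 28*u*v,
  G = r_v · r_v = 196*v^2 + 1.
Evaluating at (u, v) = (1, 1): E = 5, F = 28, G = 197.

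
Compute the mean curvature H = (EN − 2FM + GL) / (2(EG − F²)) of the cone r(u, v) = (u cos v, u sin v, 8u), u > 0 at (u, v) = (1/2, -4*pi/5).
H = 8*sqrt(65)/65

With E = 65, F = 0, G = u^2, L = 0, M = 0, N = 8*sqrt(65)*u^2/(65*Abs(u)), assemble
  H = (EN − 2FM + GL) / (2(EG − F²)) = 4*sqrt(65)/(65*Abs(u)).
At (u, v) = (1/2, -4*pi/5): H = 8*sqrt(65)/65.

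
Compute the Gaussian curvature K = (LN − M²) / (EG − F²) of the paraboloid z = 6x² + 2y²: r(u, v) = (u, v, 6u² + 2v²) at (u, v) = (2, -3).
K = 48/519841

Coefficients of the first fundamental form: E = 144*u^2 + 1, F = 48*u*v, G = 16*v^2 + 1.
Coefficients of the second fundamental form: L = 12/sqrt(144*u^2 + 16*v^2 + 1), M = 0, N = 4/sqrt(144*u^2 + 16*v^2 + 1).
Assemble K = (LN − M²)/(EG − F²) = 48/(20736*u^4 + 4608*u^2*v^2 + 288*u^2 + 256*v^4 + 32*v^2 + 1). At (u, v) = (2, -3): K = 48/519841.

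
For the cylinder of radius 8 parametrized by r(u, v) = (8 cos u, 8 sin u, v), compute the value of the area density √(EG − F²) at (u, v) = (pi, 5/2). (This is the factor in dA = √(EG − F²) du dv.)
√(EG − F²)|_{(pi, 5/2)} = 8

E = 64, F = 0, G = 1, so EG − F² = 64. Taking the positive square root: √(EG − F²) = 8. At (u, v) = (pi, 5/2): 8.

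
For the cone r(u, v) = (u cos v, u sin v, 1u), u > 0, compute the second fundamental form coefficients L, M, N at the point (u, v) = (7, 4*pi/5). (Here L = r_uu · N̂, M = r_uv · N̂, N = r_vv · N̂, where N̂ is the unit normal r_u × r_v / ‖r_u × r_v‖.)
L = 0;  M = 0;  N = 7*sqrt(2)/2

Compute the unit normal N̂(u, v) = (-sqrt(2)*u*cos(v)/(2*Abs(u)), -sqrt(2)*u*sin(v)/(2*Abs(u)), sqrt(2)*u/(2*Abs(u))), and the second partials r_uu, r_uv, r_vv. Take dot products:
  L(u, v) = r_uu · N̂ = 0,
  M(u, v) = r_uv · N̂ = 0,
  N(u, v) = r_vv · N̂ = sqrt(2)*u^2/(2*Abs(u)).
Evaluating at (u, v) = (7, 4*pi/5):
  L = 0, M = 0, N = 7*sqrt(2)/2.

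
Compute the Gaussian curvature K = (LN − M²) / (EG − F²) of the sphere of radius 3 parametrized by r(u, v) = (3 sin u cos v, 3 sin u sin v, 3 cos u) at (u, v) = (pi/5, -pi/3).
K = 1/9

Coefficients of the first fundamental form: E = 9, F = 0, G = 9*sin(u)^2.
Coefficients of the second fundamental form: L = -3*sin(u)/Abs(sin(u)), M = 0, N = -3*sin(u)^3/Abs(sin(u)).
Assemble K = (LN − M²)/(EG − F²) = 1/9. At (u, v) = (pi/5, -pi/3): K = 1/9.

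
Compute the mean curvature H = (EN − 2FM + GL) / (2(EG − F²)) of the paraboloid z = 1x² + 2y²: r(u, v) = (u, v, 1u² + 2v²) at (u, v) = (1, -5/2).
H = 37*sqrt(105)/3675

With E = 4*u^2 + 1, F = 8*u*v, G = 16*v^2 + 1, L = 2/sqrt(4*u^2 + 16*v^2 + 1), M = 0, N = 4/sqrt(4*u^2 + 16*v^2 + 1), assemble
  H = (EN − 2FM + GL) / (2(EG − F²)) = (8*u^2 + 16*v^2 + 3)/(4*u^2 + 16*v^2 + 1)^(3/2).
At (u, v) = (1, -5/2): H = 37*sqrt(105)/3675.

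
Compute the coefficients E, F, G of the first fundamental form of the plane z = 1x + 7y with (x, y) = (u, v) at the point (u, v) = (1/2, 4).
E = 2;  F = 7;  G = 50

Partials: r_u = (1, 0, 1), r_v = (0, 1, 7). As functions of (u, v):
  E = r_u · r_u = 2,
  F = r_u · r_v = 7,
  G = r_v · r_v = 50.
Evaluating at (u, v) = (1/2, 4): E = 2, F = 7, G = 50.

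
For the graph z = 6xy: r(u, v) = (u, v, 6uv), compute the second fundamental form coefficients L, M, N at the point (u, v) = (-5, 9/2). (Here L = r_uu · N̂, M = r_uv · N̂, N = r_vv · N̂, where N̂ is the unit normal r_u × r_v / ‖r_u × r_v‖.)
L = 0;  M = 3*sqrt(1630)/815;  N = 0

Compute the unit normal N̂(u, v) = (-6*v/sqrt(36*u^2 + 36*v^2 + 1), -6*u/sqrt(36*u^2 + 36*v^2 + 1), 1/sqrt(36*u^2 + 36*v^2 + 1)), and the second partials r_uu, r_uv, r_vv. Take dot products:
  L(u, v) = r_uu · N̂ = 0,
  M(u, v) = r_uv · N̂ = 6/sqrt(36*u^2 + 36*v^2 + 1),
  N(u, v) = r_vv · N̂ = 0.
Evaluating at (u, v) = (-5, 9/2):
  L = 0, M = 3*sqrt(1630)/815, N = 0.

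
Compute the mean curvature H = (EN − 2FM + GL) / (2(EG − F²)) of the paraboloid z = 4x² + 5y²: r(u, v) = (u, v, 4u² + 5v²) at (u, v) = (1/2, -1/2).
H = 3*sqrt(42)/28

With E = 64*u^2 + 1, F = 80*u*v, G = 100*v^2 + 1, L = 8/sqrt(64*u^2 + 100*v^2 + 1), M = 0, N = 10/sqrt(64*u^2 + 100*v^2 + 1), assemble
  H = (EN − 2FM + GL) / (2(EG − F²)) = (320*u^2 + 400*v^2 + 9)/(64*u^2 + 100*v^2 + 1)^(3/2).
At (u, v) = (1/2, -1/2): H = 3*sqrt(42)/28.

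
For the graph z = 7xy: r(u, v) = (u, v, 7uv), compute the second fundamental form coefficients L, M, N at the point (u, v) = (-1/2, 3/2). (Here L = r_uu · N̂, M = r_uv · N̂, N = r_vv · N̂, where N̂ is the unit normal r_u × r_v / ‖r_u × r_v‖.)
L = 0;  M = 7*sqrt(494)/247;  N = 0

Compute the unit normal N̂(u, v) = (-7*v/sqrt(49*u^2 + 49*v^2 + 1), -7*u/sqrt(49*u^2 + 49*v^2 + 1), 1/sqrt(49*u^2 + 49*v^2 + 1)), and the second partials r_uu, r_uv, r_vv. Take dot products:
  L(u, v) = r_uu · N̂ = 0,
  M(u, v) = r_uv · N̂ = 7/sqrt(49*u^2 + 49*v^2 + 1),
  N(u, v) = r_vv · N̂ = 0.
Evaluating at (u, v) = (-1/2, 3/2):
  L = 0, M = 7*sqrt(494)/247, N = 0.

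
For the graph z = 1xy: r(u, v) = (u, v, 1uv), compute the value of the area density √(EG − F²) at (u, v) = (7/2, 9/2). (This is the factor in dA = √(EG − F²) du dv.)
√(EG − F²)|_{(7/2, 9/2)} = sqrt(134)/2

E = v^2 + 1, F = u*v, G = u^2 + 1, so EG − F² = u^2 + v^2 + 1. Taking the positive square root: √(EG − F²) = sqrt(u^2 + v^2 + 1). At (u, v) = (7/2, 9/2): sqrt(134)/2.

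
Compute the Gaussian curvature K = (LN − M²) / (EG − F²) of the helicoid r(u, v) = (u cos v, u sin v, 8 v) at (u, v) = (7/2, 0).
K = -1024/93025

Coefficients of the first fundamental form: E = 1, F = 0, G = u^2 + 64.
Coefficients of the second fundamental form: L = 0, M = -8/sqrt(u^2 + 64), N = 0.
Assemble K = (LN − M²)/(EG − F²) = -64/(u^2 + 64)^2. At (u, v) = (7/2, 0): K = -1024/93025.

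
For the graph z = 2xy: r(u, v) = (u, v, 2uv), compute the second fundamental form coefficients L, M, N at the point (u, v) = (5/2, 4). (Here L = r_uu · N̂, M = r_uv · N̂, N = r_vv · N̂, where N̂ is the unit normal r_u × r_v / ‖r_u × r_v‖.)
L = 0;  M = sqrt(10)/15;  N = 0

Compute the unit normal N̂(u, v) = (-2*v/sqrt(4*u^2 + 4*v^2 + 1), -2*u/sqrt(4*u^2 + 4*v^2 + 1), 1/sqrt(4*u^2 + 4*v^2 + 1)), and the second partials r_uu, r_uv, r_vv. Take dot products:
  L(u, v) = r_uu · N̂ = 0,
  M(u, v) = r_uv · N̂ = 2/sqrt(4*u^2 + 4*v^2 + 1),
  N(u, v) = r_vv · N̂ = 0.
Evaluating at (u, v) = (5/2, 4):
  L = 0, M = sqrt(10)/15, N = 0.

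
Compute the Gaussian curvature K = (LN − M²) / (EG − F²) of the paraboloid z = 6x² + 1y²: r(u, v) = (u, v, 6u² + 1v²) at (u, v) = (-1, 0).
K = 24/21025

Coefficients of the first fundamental form: E = 144*u^2 + 1, F = 24*u*v, G = 4*v^2 + 1.
Coefficients of the second fundamental form: L = 12/sqrt(144*u^2 + 4*v^2 + 1), M = 0, N = 2/sqrt(144*u^2 + 4*v^2 + 1).
Assemble K = (LN − M²)/(EG − F²) = 24/(20736*u^4 + 1152*u^2*v^2 + 288*u^2 + 16*v^4 + 8*v^2 + 1). At (u, v) = (-1, 0): K = 24/21025.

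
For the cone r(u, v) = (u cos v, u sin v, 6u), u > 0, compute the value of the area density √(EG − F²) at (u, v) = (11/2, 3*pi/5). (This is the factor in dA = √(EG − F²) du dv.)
√(EG − F²)|_{(11/2, 3*pi/5)} = 11*sqrt(37)/2

E = 37, F = 0, G = u^2, so EG − F² = 37*u^2. Taking the positive square root: √(EG − F²) = sqrt(37)*Abs(u). At (u, v) = (11/2, 3*pi/5): 11*sqrt(37)/2.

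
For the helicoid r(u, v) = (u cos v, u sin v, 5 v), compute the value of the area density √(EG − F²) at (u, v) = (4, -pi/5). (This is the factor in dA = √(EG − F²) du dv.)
√(EG − F²)|_{(4, -pi/5)} = sqrt(41)

E = 1, F = 0, G = u^2 + 25, so EG − F² = u^2 + 25. Taking the positive square root: √(EG − F²) = sqrt(u^2 + 25). At (u, v) = (4, -pi/5): sqrt(41).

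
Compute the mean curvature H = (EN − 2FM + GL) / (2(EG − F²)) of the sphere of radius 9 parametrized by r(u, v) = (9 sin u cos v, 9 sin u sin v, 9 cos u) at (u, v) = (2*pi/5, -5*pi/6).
H = -1/9

With E = 81, F = 0, G = 81*sin(u)^2, L = -9*sin(u)/Abs(sin(u)), M = 0, N = -9*sin(u)^3/Abs(sin(u)), assemble
  H = (EN − 2FM + GL) / (2(EG − F²)) = -sin(u)/(9*Abs(sin(u))).
At (u, v) = (2*pi/5, -5*pi/6): H = -1/9.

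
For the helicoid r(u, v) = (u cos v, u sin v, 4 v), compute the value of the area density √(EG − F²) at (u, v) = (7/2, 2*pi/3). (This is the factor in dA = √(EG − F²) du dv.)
√(EG − F²)|_{(7/2, 2*pi/3)} = sqrt(113)/2

E = 1, F = 0, G = u^2 + 16, so EG − F² = u^2 + 16. Taking the positive square root: √(EG − F²) = sqrt(u^2 + 16). At (u, v) = (7/2, 2*pi/3): sqrt(113)/2.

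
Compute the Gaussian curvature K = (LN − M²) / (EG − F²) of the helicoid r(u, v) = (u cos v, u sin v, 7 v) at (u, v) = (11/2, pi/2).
K = -784/100489

Coefficients of the first fundamental form: E = 1, F = 0, G = u^2 + 49.
Coefficients of the second fundamental form: L = 0, M = -7/sqrt(u^2 + 49), N = 0.
Assemble K = (LN − M²)/(EG − F²) = -49/(u^2 + 49)^2. At (u, v) = (11/2, pi/2): K = -784/100489.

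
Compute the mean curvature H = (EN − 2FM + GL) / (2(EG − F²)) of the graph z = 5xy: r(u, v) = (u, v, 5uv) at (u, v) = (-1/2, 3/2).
H = 375*sqrt(254)/32258

With E = 25*v^2 + 1, F = 25*u*v, G = 25*u^2 + 1, L = 0, M = 5/sqrt(25*u^2 + 25*v^2 + 1), N = 0, assemble
  H = (EN − 2FM + GL) / (2(EG − F²)) = -125*u*v/(25*u^2 + 25*v^2 + 1)^(3/2).
At (u, v) = (-1/2, 3/2): H = 375*sqrt(254)/32258.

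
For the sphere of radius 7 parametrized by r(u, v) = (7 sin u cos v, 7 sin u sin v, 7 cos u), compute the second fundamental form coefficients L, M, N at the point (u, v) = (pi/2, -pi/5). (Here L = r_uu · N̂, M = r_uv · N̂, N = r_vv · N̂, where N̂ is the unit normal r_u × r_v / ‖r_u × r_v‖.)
L = -7;  M = 0;  N = -7

Compute the unit normal N̂(u, v) = (sin(u)^2*cos(v)/Abs(sin(u)), sin(u)^2*sin(v)/Abs(sin(u)), sin(2*u)/(2*Abs(sin(u)))), and the second partials r_uu, r_uv, r_vv. Take dot products:
  L(u, v) = r_uu · N̂ = -7*sin(u)/Abs(sin(u)),
  M(u, v) = r_uv · N̂ = 0,
  N(u, v) = r_vv · N̂ = -7*sin(u)^3/Abs(sin(u)).
Evaluating at (u, v) = (pi/2, -pi/5):
  L = -7, M = 0, N = -7.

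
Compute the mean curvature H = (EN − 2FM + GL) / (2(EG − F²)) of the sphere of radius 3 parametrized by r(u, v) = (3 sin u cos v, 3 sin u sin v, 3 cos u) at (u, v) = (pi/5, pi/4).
H = -1/3

With E = 9, F = 0, G = 9*sin(u)^2, L = -3*sin(u)/Abs(sin(u)), M = 0, N = -3*sin(u)^3/Abs(sin(u)), assemble
  H = (EN − 2FM + GL) / (2(EG − F²)) = -sin(u)/(3*Abs(sin(u))).
At (u, v) = (pi/5, pi/4): H = -1/3.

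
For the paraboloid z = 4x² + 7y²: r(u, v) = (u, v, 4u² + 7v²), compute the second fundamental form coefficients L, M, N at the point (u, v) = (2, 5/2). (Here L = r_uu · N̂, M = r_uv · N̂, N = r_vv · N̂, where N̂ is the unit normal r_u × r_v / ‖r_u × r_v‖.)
L = 4*sqrt(1482)/741;  M = 0;  N = 7*sqrt(1482)/741

Compute the unit normal N̂(u, v) = (-8*u/sqrt(64*u^2 + 196*v^2 + 1), -14*v/sqrt(64*u^2 + 196*v^2 + 1), 1/sqrt(64*u^2 + 196*v^2 + 1)), and the second partials r_uu, r_uv, r_vv. Take dot products:
  L(u, v) = r_uu · N̂ = 8/sqrt(64*u^2 + 196*v^2 + 1),
  M(u, v) = r_uv · N̂ = 0,
  N(u, v) = r_vv · N̂ = 14/sqrt(64*u^2 + 196*v^2 + 1).
Evaluating at (u, v) = (2, 5/2):
  L = 4*sqrt(1482)/741, M = 0, N = 7*sqrt(1482)/741.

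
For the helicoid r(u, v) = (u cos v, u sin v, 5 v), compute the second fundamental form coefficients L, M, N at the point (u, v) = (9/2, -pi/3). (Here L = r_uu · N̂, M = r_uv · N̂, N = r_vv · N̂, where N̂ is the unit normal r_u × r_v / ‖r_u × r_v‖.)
L = 0;  M = -10*sqrt(181)/181;  N = 0

Compute the unit normal N̂(u, v) = (5*sin(v)/sqrt(u^2 + 25), -5*cos(v)/sqrt(u^2 + 25), u/sqrt(u^2 + 25)), and the second partials r_uu, r_uv, r_vv. Take dot products:
  L(u, v) = r_uu · N̂ = 0,
  M(u, v) = r_uv · N̂ = -5/sqrt(u^2 + 25),
  N(u, v) = r_vv · N̂ = 0.
Evaluating at (u, v) = (9/2, -pi/3):
  L = 0, M = -10*sqrt(181)/181, N = 0.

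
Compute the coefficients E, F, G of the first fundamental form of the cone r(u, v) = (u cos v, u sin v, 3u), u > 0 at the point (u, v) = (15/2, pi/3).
E = 10;  F = 0;  G = 225/4

Partials: r_u = (cos(v), sin(v), 3), r_v = (-u*sin(v), u*cos(v), 0). As functions of (u, v):
  E = r_u · r_u = 10,
  F = r_u · r_v = 0,
  G = r_v · r_v = u^2.
Evaluating at (u, v) = (15/2, pi/3): E = 10, F = 0, G = 225/4.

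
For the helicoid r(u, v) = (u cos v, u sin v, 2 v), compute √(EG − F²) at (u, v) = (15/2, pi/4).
√(EG − F²)|_{(15/2, pi/4)} = sqrt(241)/2

E = 1, F = 0, G = u^2 + 4; EG − F² = u^2 + 4; √(EG − F²) = sqrt(u^2 + 4). At the given point: sqrt(241)/2.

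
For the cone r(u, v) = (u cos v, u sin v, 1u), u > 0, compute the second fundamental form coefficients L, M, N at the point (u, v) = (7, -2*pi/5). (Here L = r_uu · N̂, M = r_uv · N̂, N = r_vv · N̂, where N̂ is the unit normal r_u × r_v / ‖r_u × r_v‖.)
L = 0;  M = 0;  N = 7*sqrt(2)/2

Compute the unit normal N̂(u, v) = (-sqrt(2)*u*cos(v)/(2*Abs(u)), -sqrt(2)*u*sin(v)/(2*Abs(u)), sqrt(2)*u/(2*Abs(u))), and the second partials r_uu, r_uv, r_vv. Take dot products:
  L(u, v) = r_uu · N̂ = 0,
  M(u, v) = r_uv · N̂ = 0,
  N(u, v) = r_vv · N̂ = sqrt(2)*u^2/(2*Abs(u)).
Evaluating at (u, v) = (7, -2*pi/5):
  L = 0, M = 0, N = 7*sqrt(2)/2.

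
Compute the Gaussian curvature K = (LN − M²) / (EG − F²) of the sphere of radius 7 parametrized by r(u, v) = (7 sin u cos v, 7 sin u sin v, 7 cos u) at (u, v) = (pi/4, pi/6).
K = 1/49

Coefficients of the first fundamental form: E = 49, F = 0, G = 49*sin(u)^2.
Coefficients of the second fundamental form: L = -7*sin(u)/Abs(sin(u)), M = 0, N = -7*sin(u)^3/Abs(sin(u)).
Assemble K = (LN − M²)/(EG − F²) = 1/49. At (u, v) = (pi/4, pi/6): K = 1/49.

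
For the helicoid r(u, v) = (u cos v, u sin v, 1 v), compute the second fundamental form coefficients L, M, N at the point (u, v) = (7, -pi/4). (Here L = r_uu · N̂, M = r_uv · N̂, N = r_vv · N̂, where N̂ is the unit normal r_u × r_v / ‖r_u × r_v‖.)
L = 0;  M = -sqrt(2)/10;  N = 0

Compute the unit normal N̂(u, v) = (sin(v)/sqrt(u^2 + 1), -cos(v)/sqrt(u^2 + 1), u/sqrt(u^2 + 1)), and the second partials r_uu, r_uv, r_vv. Take dot products:
  L(u, v) = r_uu · N̂ = 0,
  M(u, v) = r_uv · N̂ = -1/sqrt(u^2 + 1),
  N(u, v) = r_vv · N̂ = 0.
Evaluating at (u, v) = (7, -pi/4):
  L = 0, M = -sqrt(2)/10, N = 0.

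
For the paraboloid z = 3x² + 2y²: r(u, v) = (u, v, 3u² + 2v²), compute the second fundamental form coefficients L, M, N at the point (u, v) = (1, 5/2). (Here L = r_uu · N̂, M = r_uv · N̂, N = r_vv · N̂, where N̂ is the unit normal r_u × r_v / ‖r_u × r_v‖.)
L = 6*sqrt(137)/137;  M = 0;  N = 4*sqrt(137)/137

Compute the unit normal N̂(u, v) = (-6*u/sqrt(36*u^2 + 16*v^2 + 1), -4*v/sqrt(36*u^2 + 16*v^2 + 1), 1/sqrt(36*u^2 + 16*v^2 + 1)), and the second partials r_uu, r_uv, r_vv. Take dot products:
  L(u, v) = r_uu · N̂ = 6/sqrt(36*u^2 + 16*v^2 + 1),
  M(u, v) = r_uv · N̂ = 0,
  N(u, v) = r_vv · N̂ = 4/sqrt(36*u^2 + 16*v^2 + 1).
Evaluating at (u, v) = (1, 5/2):
  L = 6*sqrt(137)/137, M = 0, N = 4*sqrt(137)/137.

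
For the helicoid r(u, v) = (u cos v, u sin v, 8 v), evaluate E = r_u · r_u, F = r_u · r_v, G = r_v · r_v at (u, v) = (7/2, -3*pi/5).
E = 1;  F = 0;  G = 305/4

Partials: r_u = (cos(v), sin(v), 0), r_v = (-u*sin(v), u*cos(v), 8). As functions of (u, v):
  E = r_u · r_u = 1,
  F = r_u · r_v = 0,
  G = r_v · r_v = u^2 + 64.
Evaluating at (u, v) = (7/2, -3*pi/5): E = 1, F = 0, G = 305/4.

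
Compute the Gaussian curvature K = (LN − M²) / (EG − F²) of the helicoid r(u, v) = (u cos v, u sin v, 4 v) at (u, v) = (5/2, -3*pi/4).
K = -256/7921

Coefficients of the first fundamental form: E = 1, F = 0, G = u^2 + 16.
Coefficients of the second fundamental form: L = 0, M = -4/sqrt(u^2 + 16), N = 0.
Assemble K = (LN − M²)/(EG − F²) = -16/(u^2 + 16)^2. At (u, v) = (5/2, -3*pi/4): K = -256/7921.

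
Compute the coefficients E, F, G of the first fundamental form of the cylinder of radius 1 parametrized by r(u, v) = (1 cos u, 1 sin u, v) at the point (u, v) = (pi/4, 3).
E = 1;  F = 0;  G = 1

Partials: r_u = (-sin(u), cos(u), 0), r_v = (0, 0, 1). As functions of (u, v):
  E = r_u · r_u = 1,
  F = r_u · r_v = 0,
  G = r_v · r_v = 1.
Evaluating at (u, v) = (pi/4, 3): E = 1, F = 0, G = 1.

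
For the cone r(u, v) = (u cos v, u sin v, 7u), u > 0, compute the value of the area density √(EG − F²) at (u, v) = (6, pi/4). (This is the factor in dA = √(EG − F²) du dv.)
√(EG − F²)|_{(6, pi/4)} = 30*sqrt(2)

E = 50, F = 0, G = u^2, so EG − F² = 50*u^2. Taking the positive square root: √(EG − F²) = 5*sqrt(2)*Abs(u). At (u, v) = (6, pi/4): 30*sqrt(2).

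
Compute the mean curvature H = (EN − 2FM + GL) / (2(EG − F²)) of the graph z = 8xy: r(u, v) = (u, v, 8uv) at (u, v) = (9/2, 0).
H = 0

With E = 64*v^2 + 1, F = 64*u*v, G = 64*u^2 + 1, L = 0, M = 8/sqrt(64*u^2 + 64*v^2 + 1), N = 0, assemble
  H = (EN − 2FM + GL) / (2(EG − F²)) = -512*u*v/(64*u^2 + 64*v^2 + 1)^(3/2).
At (u, v) = (9/2, 0): H = 0.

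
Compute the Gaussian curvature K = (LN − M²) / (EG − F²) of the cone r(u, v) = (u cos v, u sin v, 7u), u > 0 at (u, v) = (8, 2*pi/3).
K = 0

Coefficients of the first fundamental form: E = 50, F = 0, G = u^2.
Coefficients of the second fundamental form: L = 0, M = 0, N = 7*sqrt(2)*u^2/(10*Abs(u)).
Assemble K = (LN − M²)/(EG − F²) = 0. At (u, v) = (8, 2*pi/3): K = 0.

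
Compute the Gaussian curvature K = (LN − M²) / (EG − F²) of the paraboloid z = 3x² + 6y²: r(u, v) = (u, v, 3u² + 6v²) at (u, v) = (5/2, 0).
K = 18/12769

Coefficients of the first fundamental form: E = 36*u^2 + 1, F = 72*u*v, G = 144*v^2 + 1.
Coefficients of the second fundamental form: L = 6/sqrt(36*u^2 + 144*v^2 + 1), M = 0, N = 12/sqrt(36*u^2 + 144*v^2 + 1).
Assemble K = (LN − M²)/(EG − F²) = 72/(1296*u^4 + 10368*u^2*v^2 + 72*u^2 + 20736*v^4 + 288*v^2 + 1). At (u, v) = (5/2, 0): K = 18/12769.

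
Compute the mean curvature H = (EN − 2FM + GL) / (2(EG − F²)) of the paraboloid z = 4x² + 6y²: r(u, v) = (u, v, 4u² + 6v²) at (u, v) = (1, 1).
H = 970*sqrt(209)/43681

With E = 64*u^2 + 1, F = 96*u*v, G = 144*v^2 + 1, L = 8/sqrt(64*u^2 + 144*v^2 + 1), M = 0, N = 12/sqrt(64*u^2 + 144*v^2 + 1), assemble
  H = (EN − 2FM + GL) / (2(EG − F²)) = 2*(192*u^2 + 288*v^2 + 5)/(64*u^2 + 144*v^2 + 1)^(3/2).
At (u, v) = (1, 1): H = 970*sqrt(209)/43681.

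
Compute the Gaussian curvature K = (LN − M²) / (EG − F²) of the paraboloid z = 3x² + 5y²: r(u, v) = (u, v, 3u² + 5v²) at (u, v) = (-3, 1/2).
K = 3/6125

Coefficients of the first fundamental form: E = 36*u^2 + 1, F = 60*u*v, G = 100*v^2 + 1.
Coefficients of the second fundamental form: L = 6/sqrt(36*u^2 + 100*v^2 + 1), M = 0, N = 10/sqrt(36*u^2 + 100*v^2 + 1).
Assemble K = (LN − M²)/(EG − F²) = 60/(1296*u^4 + 7200*u^2*v^2 + 72*u^2 + 10000*v^4 + 200*v^2 + 1). At (u, v) = (-3, 1/2): K = 3/6125.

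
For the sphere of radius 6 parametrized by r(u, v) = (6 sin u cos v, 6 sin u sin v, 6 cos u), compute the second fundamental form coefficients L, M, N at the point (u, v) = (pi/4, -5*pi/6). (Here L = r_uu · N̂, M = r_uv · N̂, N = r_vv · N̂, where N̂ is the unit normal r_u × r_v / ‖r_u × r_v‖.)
L = -6;  M = 0;  N = -3

Compute the unit normal N̂(u, v) = (sin(u)^2*cos(v)/Abs(sin(u)), sin(u)^2*sin(v)/Abs(sin(u)), sin(2*u)/(2*Abs(sin(u)))), and the second partials r_uu, r_uv, r_vv. Take dot products:
  L(u, v) = r_uu · N̂ = -6*sin(u)/Abs(sin(u)),
  M(u, v) = r_uv · N̂ = 0,
  N(u, v) = r_vv · N̂ = -6*sin(u)^3/Abs(sin(u)).
Evaluating at (u, v) = (pi/4, -5*pi/6):
  L = -6, M = 0, N = -3.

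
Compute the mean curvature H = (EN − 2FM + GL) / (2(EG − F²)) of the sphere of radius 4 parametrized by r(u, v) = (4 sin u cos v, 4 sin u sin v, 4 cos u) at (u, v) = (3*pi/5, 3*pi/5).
H = -1/4

With E = 16, F = 0, G = 16*sin(u)^2, L = -4*sin(u)/Abs(sin(u)), M = 0, N = -4*sin(u)^3/Abs(sin(u)), assemble
  H = (EN − 2FM + GL) / (2(EG − F²)) = -sin(u)/(4*Abs(sin(u))).
At (u, v) = (3*pi/5, 3*pi/5): H = -1/4.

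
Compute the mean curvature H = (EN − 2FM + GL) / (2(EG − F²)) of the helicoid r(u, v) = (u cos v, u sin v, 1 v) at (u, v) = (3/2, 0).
H = 0

With E = 1, F = 0, G = u^2 + 1, L = 0, M = -1/sqrt(u^2 + 1), N = 0, assemble
  H = (EN − 2FM + GL) / (2(EG − F²)) = 0.
At (u, v) = (3/2, 0): H = 0.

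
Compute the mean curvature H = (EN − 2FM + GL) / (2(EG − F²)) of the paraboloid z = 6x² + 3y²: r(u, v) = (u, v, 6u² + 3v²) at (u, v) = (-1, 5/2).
H = 1791*sqrt(370)/136900

With E = 144*u^2 + 1, F = 72*u*v, G = 36*v^2 + 1, L = 12/sqrt(144*u^2 + 36*v^2 + 1), M = 0, N = 6/sqrt(144*u^2 + 36*v^2 + 1), assemble
  H = (EN − 2FM + GL) / (2(EG − F²)) = 9*(48*u^2 + 24*v^2 + 1)/(144*u^2 + 36*v^2 + 1)^(3/2).
At (u, v) = (-1, 5/2): H = 1791*sqrt(370)/136900.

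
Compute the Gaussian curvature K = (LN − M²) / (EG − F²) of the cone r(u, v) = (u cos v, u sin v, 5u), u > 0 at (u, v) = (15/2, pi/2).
K = 0

Coefficients of the first fundamental form: E = 26, F = 0, G = u^2.
Coefficients of the second fundamental form: L = 0, M = 0, N = 5*sqrt(26)*u^2/(26*Abs(u)).
Assemble K = (LN − M²)/(EG − F²) = 0. At (u, v) = (15/2, pi/2): K = 0.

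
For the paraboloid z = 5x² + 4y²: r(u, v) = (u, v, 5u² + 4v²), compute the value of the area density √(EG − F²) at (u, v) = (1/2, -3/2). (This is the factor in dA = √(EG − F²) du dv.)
√(EG − F²)|_{(1/2, -3/2)} = sqrt(170)

E = 100*u^2 + 1, F = 80*u*v, G = 64*v^2 + 1, so EG − F² = 100*u^2 + 64*v^2 + 1. Taking the positive square root: √(EG − F²) = sqrt(100*u^2 + 64*v^2 + 1). At (u, v) = (1/2, -3/2): sqrt(170).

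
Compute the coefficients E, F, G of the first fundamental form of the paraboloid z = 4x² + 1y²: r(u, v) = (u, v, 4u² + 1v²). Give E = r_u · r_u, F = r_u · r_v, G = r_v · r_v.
E = 64*u^2 + 1;  F = 16*u*v;  G = 4*v^2 + 1

Compute partials: r_u = (1, 0, 8*u), r_v = (0, 1, 2*v). Then
  E = r_u · r_u = 64*u^2 + 1,
  F = r_u · r_v = 16*u*v,
  G = r_v · r_v = 4*v^2 + 1.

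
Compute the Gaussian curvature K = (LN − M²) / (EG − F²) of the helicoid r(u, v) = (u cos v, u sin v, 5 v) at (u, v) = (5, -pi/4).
K = -1/100

Coefficients of the first fundamental form: E = 1, F = 0, G = u^2 + 25.
Coefficients of the second fundamental form: L = 0, M = -5/sqrt(u^2 + 25), N = 0.
Assemble K = (LN − M²)/(EG − F²) = -25/(u^2 + 25)^2. At (u, v) = (5, -pi/4): K = -1/100.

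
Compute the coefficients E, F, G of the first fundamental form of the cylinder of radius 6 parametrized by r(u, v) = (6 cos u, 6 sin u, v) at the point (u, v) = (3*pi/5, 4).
E = 36;  F = 0;  G = 1

Partials: r_u = (-6*sin(u), 6*cos(u), 0), r_v = (0, 0, 1). As functions of (u, v):
  E = r_u · r_u = 36,
  F = r_u · r_v = 0,
  G = r_v · r_v = 1.
Evaluating at (u, v) = (3*pi/5, 4): E = 36, F = 0, G = 1.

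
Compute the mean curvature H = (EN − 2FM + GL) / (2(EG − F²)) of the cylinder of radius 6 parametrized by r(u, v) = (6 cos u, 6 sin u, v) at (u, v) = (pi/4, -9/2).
H = -1/12

With E = 36, F = 0, G = 1, L = -6, M = 0, N = 0, assemble
  H = (EN − 2FM + GL) / (2(EG − F²)) = -1/12.
At (u, v) = (pi/4, -9/2): H = -1/12.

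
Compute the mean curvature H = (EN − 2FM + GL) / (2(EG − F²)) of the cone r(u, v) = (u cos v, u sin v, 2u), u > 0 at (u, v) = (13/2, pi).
H = 2*sqrt(5)/65

With E = 5, F = 0, G = u^2, L = 0, M = 0, N = 2*sqrt(5)*u^2/(5*Abs(u)), assemble
  H = (EN − 2FM + GL) / (2(EG − F²)) = sqrt(5)/(5*Abs(u)).
At (u, v) = (13/2, pi): H = 2*sqrt(5)/65.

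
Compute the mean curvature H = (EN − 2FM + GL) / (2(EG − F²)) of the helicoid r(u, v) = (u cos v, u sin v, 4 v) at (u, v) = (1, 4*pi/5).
H = 0

With E = 1, F = 0, G = u^2 + 16, L = 0, M = -4/sqrt(u^2 + 16), N = 0, assemble
  H = (EN − 2FM + GL) / (2(EG − F²)) = 0.
At (u, v) = (1, 4*pi/5): H = 0.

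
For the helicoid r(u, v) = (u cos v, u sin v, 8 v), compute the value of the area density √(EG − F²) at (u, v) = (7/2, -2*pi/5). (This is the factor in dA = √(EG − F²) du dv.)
√(EG − F²)|_{(7/2, -2*pi/5)} = sqrt(305)/2

E = 1, F = 0, G = u^2 + 64, so EG − F² = u^2 + 64. Taking the positive square root: √(EG − F²) = sqrt(u^2 + 64). At (u, v) = (7/2, -2*pi/5): sqrt(305)/2.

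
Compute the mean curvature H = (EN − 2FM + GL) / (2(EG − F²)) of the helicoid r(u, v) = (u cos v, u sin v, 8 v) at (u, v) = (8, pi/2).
H = 0

With E = 1, F = 0, G = u^2 + 64, L = 0, M = -8/sqrt(u^2 + 64), N = 0, assemble
  H = (EN − 2FM + GL) / (2(EG − F²)) = 0.
At (u, v) = (8, pi/2): H = 0.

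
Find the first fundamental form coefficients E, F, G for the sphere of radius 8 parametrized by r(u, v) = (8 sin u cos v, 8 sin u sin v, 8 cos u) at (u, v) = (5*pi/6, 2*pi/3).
E = 64;  F = 0;  G = 16

Partials: r_u = (8*cos(u)*cos(v), 8*sin(v)*cos(u), -8*sin(u)), r_v = (-8*sin(u)*sin(v), 8*sin(u)*cos(v), 0). As functions of (u, v):
  E = r_u · r_u = 64,
  F = r_u · r_v = 0,
  G = r_v · r_v = 64*sin(u)^2.
Evaluating at (u, v) = (5*pi/6, 2*pi/3): E = 64, F = 0, G = 16.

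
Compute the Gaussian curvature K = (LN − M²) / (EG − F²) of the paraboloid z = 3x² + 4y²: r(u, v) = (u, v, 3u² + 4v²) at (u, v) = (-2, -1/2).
K = 48/25921

Coefficients of the first fundamental form: E = 36*u^2 + 1, F = 48*u*v, G = 64*v^2 + 1.
Coefficients of the second fundamental form: L = 6/sqrt(36*u^2 + 64*v^2 + 1), M = 0, N = 8/sqrt(36*u^2 + 64*v^2 + 1).
Assemble K = (LN − M²)/(EG − F²) = 48/(1296*u^4 + 4608*u^2*v^2 + 72*u^2 + 4096*v^4 + 128*v^2 + 1). At (u, v) = (-2, -1/2): K = 48/25921.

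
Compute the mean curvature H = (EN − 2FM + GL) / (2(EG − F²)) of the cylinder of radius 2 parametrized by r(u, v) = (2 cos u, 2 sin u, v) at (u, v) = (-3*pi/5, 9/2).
H = -1/4

With E = 4, F = 0, G = 1, L = -2, M = 0, N = 0, assemble
  H = (EN − 2FM + GL) / (2(EG − F²)) = -1/4.
At (u, v) = (-3*pi/5, 9/2): H = -1/4.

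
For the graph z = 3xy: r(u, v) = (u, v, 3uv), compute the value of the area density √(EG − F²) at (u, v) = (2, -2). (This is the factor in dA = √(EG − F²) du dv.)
√(EG − F²)|_{(2, -2)} = sqrt(73)

E = 9*v^2 + 1, F = 9*u*v, G = 9*u^2 + 1, so EG − F² = 9*u^2 + 9*v^2 + 1. Taking the positive square root: √(EG − F²) = sqrt(9*u^2 + 9*v^2 + 1). At (u, v) = (2, -2): sqrt(73).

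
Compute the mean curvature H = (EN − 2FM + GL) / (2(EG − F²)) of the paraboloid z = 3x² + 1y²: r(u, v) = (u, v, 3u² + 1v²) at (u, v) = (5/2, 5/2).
H = 304*sqrt(251)/63001

With E = 36*u^2 + 1, F = 12*u*v, G = 4*v^2 + 1, L = 6/sqrt(36*u^2 + 4*v^2 + 1), M = 0, N = 2/sqrt(36*u^2 + 4*v^2 + 1), assemble
  H = (EN − 2FM + GL) / (2(EG − F²)) = 4*(9*u^2 + 3*v^2 + 1)/(36*u^2 + 4*v^2 + 1)^(3/2).
At (u, v) = (5/2, 5/2): H = 304*sqrt(251)/63001.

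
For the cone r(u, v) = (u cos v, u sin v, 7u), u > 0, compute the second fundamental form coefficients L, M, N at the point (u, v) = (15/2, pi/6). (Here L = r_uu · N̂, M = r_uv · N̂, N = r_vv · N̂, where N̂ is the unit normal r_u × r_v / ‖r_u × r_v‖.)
L = 0;  M = 0;  N = 21*sqrt(2)/4

Compute the unit normal N̂(u, v) = (-7*sqrt(2)*u*cos(v)/(10*Abs(u)), -7*sqrt(2)*u*sin(v)/(10*Abs(u)), sqrt(2)*u/(10*Abs(u))), and the second partials r_uu, r_uv, r_vv. Take dot products:
  L(u, v) = r_uu · N̂ = 0,
  M(u, v) = r_uv · N̂ = 0,
  N(u, v) = r_vv · N̂ = 7*sqrt(2)*u^2/(10*Abs(u)).
Evaluating at (u, v) = (15/2, pi/6):
  L = 0, M = 0, N = 21*sqrt(2)/4.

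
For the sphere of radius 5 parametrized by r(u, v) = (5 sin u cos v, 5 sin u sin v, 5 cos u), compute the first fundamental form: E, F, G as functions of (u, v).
E = 25;  F = 0;  G = 25*sin(u)^2

Compute partials: r_u = (5*cos(u)*cos(v), 5*sin(v)*cos(u), -5*sin(u)), r_v = (-5*sin(u)*sin(v), 5*sin(u)*cos(v), 0). Then
  E = r_u · r_u = 25,
  F = r_u · r_v = 0,
  G = r_v · r_v = 25*sin(u)^2.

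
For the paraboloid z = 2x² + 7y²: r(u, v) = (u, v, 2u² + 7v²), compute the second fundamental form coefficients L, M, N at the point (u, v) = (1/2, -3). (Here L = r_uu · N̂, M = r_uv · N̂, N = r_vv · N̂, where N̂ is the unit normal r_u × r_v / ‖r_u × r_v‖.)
L = 4*sqrt(1769)/1769;  M = 0;  N = 14*sqrt(1769)/1769

Compute the unit normal N̂(u, v) = (-4*u/sqrt(16*u^2 + 196*v^2 + 1), -14*v/sqrt(16*u^2 + 196*v^2 + 1), 1/sqrt(16*u^2 + 196*v^2 + 1)), and the second partials r_uu, r_uv, r_vv. Take dot products:
  L(u, v) = r_uu · N̂ = 4/sqrt(16*u^2 + 196*v^2 + 1),
  M(u, v) = r_uv · N̂ = 0,
  N(u, v) = r_vv · N̂ = 14/sqrt(16*u^2 + 196*v^2 + 1).
Evaluating at (u, v) = (1/2, -3):
  L = 4*sqrt(1769)/1769, M = 0, N = 14*sqrt(1769)/1769.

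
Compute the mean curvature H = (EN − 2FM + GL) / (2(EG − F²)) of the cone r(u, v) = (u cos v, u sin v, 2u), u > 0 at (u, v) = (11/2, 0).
H = 2*sqrt(5)/55

With E = 5, F = 0, G = u^2, L = 0, M = 0, N = 2*sqrt(5)*u^2/(5*Abs(u)), assemble
  H = (EN − 2FM + GL) / (2(EG − F²)) = sqrt(5)/(5*Abs(u)).
At (u, v) = (11/2, 0): H = 2*sqrt(5)/55.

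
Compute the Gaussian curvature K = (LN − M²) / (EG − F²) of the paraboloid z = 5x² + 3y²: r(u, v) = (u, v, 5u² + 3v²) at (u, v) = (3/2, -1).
K = 15/17161

Coefficients of the first fundamental form: E = 100*u^2 + 1, F = 60*u*v, G = 36*v^2 + 1.
Coefficients of the second fundamental form: L = 10/sqrt(100*u^2 + 36*v^2 + 1), M = 0, N = 6/sqrt(100*u^2 + 36*v^2 + 1).
Assemble K = (LN − M²)/(EG − F²) = 60/(10000*u^4 + 7200*u^2*v^2 + 200*u^2 + 1296*v^4 + 72*v^2 + 1). At (u, v) = (3/2, -1): K = 15/17161.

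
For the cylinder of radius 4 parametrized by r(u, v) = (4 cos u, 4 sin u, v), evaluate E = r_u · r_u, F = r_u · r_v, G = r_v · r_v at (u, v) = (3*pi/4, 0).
E = 16;  F = 0;  G = 1

Partials: r_u = (-4*sin(u), 4*cos(u), 0), r_v = (0, 0, 1). As functions of (u, v):
  E = r_u · r_u = 16,
  F = r_u · r_v = 0,
  G = r_v · r_v = 1.
Evaluating at (u, v) = (3*pi/4, 0): E = 16, F = 0, G = 1.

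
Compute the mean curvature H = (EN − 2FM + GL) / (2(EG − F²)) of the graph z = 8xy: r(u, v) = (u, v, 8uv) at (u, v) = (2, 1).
H = -1024*sqrt(321)/103041

With E = 64*v^2 + 1, F = 64*u*v, G = 64*u^2 + 1, L = 0, M = 8/sqrt(64*u^2 + 64*v^2 + 1), N = 0, assemble
  H = (EN − 2FM + GL) / (2(EG − F²)) = -512*u*v/(64*u^2 + 64*v^2 + 1)^(3/2).
At (u, v) = (2, 1): H = -1024*sqrt(321)/103041.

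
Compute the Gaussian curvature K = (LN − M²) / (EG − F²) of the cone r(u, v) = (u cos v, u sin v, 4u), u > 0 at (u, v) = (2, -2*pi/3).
K = 0

Coefficients of the first fundamental form: E = 17, F = 0, G = u^2.
Coefficients of the second fundamental form: L = 0, M = 0, N = 4*sqrt(17)*u^2/(17*Abs(u)).
Assemble K = (LN − M²)/(EG − F²) = 0. At (u, v) = (2, -2*pi/3): K = 0.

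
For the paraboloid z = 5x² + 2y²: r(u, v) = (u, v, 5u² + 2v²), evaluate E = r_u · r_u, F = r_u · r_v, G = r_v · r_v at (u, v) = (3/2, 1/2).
E = 226;  F = 30;  G = 5

Partials: r_u = (1, 0, 10*u), r_v = (0, 1, 4*v). As functions of (u, v):
  E = r_u · r_u = 100*u^2 + 1,
  F = r_u · r_v = 40*u*v,
  G = r_v · r_v = 16*v^2 + 1.
Evaluating at (u, v) = (3/2, 1/2): E = 226, F = 30, G = 5.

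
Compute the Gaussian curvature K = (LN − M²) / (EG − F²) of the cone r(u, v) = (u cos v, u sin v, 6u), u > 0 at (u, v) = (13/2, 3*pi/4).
K = 0

Coefficients of the first fundamental form: E = 37, F = 0, G = u^2.
Coefficients of the second fundamental form: L = 0, M = 0, N = 6*sqrt(37)*u^2/(37*Abs(u)).
Assemble K = (LN − M²)/(EG − F²) = 0. At (u, v) = (13/2, 3*pi/4): K = 0.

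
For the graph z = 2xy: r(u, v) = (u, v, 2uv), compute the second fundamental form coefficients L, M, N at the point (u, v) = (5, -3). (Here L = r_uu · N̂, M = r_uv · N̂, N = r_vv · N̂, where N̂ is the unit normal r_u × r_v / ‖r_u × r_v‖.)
L = 0;  M = 2*sqrt(137)/137;  N = 0

Compute the unit normal N̂(u, v) = (-2*v/sqrt(4*u^2 + 4*v^2 + 1), -2*u/sqrt(4*u^2 + 4*v^2 + 1), 1/sqrt(4*u^2 + 4*v^2 + 1)), and the second partials r_uu, r_uv, r_vv. Take dot products:
  L(u, v) = r_uu · N̂ = 0,
  M(u, v) = r_uv · N̂ = 2/sqrt(4*u^2 + 4*v^2 + 1),
  N(u, v) = r_vv · N̂ = 0.
Evaluating at (u, v) = (5, -3):
  L = 0, M = 2*sqrt(137)/137, N = 0.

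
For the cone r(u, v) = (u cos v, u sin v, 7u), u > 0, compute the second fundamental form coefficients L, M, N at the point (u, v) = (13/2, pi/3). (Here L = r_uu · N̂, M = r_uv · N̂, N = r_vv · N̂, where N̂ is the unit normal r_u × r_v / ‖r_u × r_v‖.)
L = 0;  M = 0;  N = 91*sqrt(2)/20

Compute the unit normal N̂(u, v) = (-7*sqrt(2)*u*cos(v)/(10*Abs(u)), -7*sqrt(2)*u*sin(v)/(10*Abs(u)), sqrt(2)*u/(10*Abs(u))), and the second partials r_uu, r_uv, r_vv. Take dot products:
  L(u, v) = r_uu · N̂ = 0,
  M(u, v) = r_uv · N̂ = 0,
  N(u, v) = r_vv · N̂ = 7*sqrt(2)*u^2/(10*Abs(u)).
Evaluating at (u, v) = (13/2, pi/3):
  L = 0, M = 0, N = 91*sqrt(2)/20.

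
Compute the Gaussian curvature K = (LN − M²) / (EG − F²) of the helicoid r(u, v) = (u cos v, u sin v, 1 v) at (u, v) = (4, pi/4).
K = -1/289

Coefficients of the first fundamental form: E = 1, F = 0, G = u^2 + 1.
Coefficients of the second fundamental form: L = 0, M = -1/sqrt(u^2 + 1), N = 0.
Assemble K = (LN − M²)/(EG − F²) = -1/(u^2 + 1)^2. At (u, v) = (4, pi/4): K = -1/289.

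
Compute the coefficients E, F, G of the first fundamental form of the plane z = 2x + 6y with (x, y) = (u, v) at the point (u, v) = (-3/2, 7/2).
E = 5;  F = 12;  G = 37

Partials: r_u = (1, 0, 2), r_v = (0, 1, 6). As functions of (u, v):
  E = r_u · r_u = 5,
  F = r_u · r_v = 12,
  G = r_v · r_v = 37.
Evaluating at (u, v) = (-3/2, 7/2): E = 5, F = 12, G = 37.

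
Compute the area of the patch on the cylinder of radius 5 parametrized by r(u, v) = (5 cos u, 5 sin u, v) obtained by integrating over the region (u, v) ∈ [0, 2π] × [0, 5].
Area = 50*pi

Area = ∫∫ √(EG − F²) du dv with √(EG − F²) = 5. Integrating over [0, 2π] × [0, 5] gives 50*pi.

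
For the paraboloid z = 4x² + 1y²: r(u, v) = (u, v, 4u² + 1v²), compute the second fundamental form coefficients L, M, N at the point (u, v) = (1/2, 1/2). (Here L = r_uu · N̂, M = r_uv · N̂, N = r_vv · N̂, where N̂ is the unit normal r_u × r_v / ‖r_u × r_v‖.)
L = 4*sqrt(2)/3;  M = 0;  N = sqrt(2)/3

Compute the unit normal N̂(u, v) = (-8*u/sqrt(64*u^2 + 4*v^2 + 1), -2*v/sqrt(64*u^2 + 4*v^2 + 1), 1/sqrt(64*u^2 + 4*v^2 + 1)), and the second partials r_uu, r_uv, r_vv. Take dot products:
  L(u, v) = r_uu · N̂ = 8/sqrt(64*u^2 + 4*v^2 + 1),
  M(u, v) = r_uv · N̂ = 0,
  N(u, v) = r_vv · N̂ = 2/sqrt(64*u^2 + 4*v^2 + 1).
Evaluating at (u, v) = (1/2, 1/2):
  L = 4*sqrt(2)/3, M = 0, N = sqrt(2)/3.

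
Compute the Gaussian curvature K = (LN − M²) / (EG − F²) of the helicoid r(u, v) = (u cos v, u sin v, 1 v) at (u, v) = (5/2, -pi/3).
K = -16/841

Coefficients of the first fundamental form: E = 1, F = 0, G = u^2 + 1.
Coefficients of the second fundamental form: L = 0, M = -1/sqrt(u^2 + 1), N = 0.
Assemble K = (LN − M²)/(EG − F²) = -1/(u^2 + 1)^2. At (u, v) = (5/2, -pi/3): K = -16/841.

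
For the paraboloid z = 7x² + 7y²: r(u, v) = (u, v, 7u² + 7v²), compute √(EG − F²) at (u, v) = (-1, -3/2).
√(EG − F²)|_{(-1, -3/2)} = sqrt(638)

E = 196*u^2 + 1, F = 196*u*v, G = 196*v^2 + 1; EG − F² = 196*u^2 + 196*v^2 + 1; √(EG − F²) = sqrt(196*u^2 + 196*v^2 + 1). At the given point: sqrt(638).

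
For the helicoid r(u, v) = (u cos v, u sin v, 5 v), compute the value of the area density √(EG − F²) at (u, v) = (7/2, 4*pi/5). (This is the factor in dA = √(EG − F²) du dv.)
√(EG − F²)|_{(7/2, 4*pi/5)} = sqrt(149)/2

E = 1, F = 0, G = u^2 + 25, so EG − F² = u^2 + 25. Taking the positive square root: √(EG − F²) = sqrt(u^2 + 25). At (u, v) = (7/2, 4*pi/5): sqrt(149)/2.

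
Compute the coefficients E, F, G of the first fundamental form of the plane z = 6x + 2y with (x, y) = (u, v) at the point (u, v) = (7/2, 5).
E = 37;  F = 12;  G = 5

Partials: r_u = (1, 0, 6), r_v = (0, 1, 2). As functions of (u, v):
  E = r_u · r_u = 37,
  F = r_u · r_v = 12,
  G = r_v · r_v = 5.
Evaluating at (u, v) = (7/2, 5): E = 37, F = 12, G = 5.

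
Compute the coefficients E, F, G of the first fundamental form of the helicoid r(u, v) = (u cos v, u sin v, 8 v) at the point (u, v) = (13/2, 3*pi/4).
E = 1;  F = 0;  G = 425/4

Partials: r_u = (cos(v), sin(v), 0), r_v = (-u*sin(v), u*cos(v), 8). As functions of (u, v):
  E = r_u · r_u = 1,
  F = r_u · r_v = 0,
  G = r_v · r_v = u^2 + 64.
Evaluating at (u, v) = (13/2, 3*pi/4): E = 1, F = 0, G = 425/4.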